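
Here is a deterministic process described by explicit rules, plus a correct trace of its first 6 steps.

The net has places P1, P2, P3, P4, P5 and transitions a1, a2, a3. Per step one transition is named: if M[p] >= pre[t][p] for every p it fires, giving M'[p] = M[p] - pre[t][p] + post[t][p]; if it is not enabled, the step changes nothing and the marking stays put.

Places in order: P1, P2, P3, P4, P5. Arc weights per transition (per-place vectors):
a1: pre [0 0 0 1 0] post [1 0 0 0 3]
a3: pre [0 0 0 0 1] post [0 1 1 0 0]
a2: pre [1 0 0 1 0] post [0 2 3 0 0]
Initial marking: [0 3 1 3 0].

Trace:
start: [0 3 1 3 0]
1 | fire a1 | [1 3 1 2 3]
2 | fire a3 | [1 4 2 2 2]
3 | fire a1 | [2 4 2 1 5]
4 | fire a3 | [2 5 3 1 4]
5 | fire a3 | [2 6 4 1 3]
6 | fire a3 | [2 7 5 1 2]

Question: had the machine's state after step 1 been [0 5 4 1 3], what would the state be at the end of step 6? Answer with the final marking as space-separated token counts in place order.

state after step 1 := [0 5 4 1 3]
2 | fire a3 | [0 6 5 1 2]
3 | fire a1 | [1 6 5 0 5]
4 | fire a3 | [1 7 6 0 4]
5 | fire a3 | [1 8 7 0 3]
6 | fire a3 | [1 9 8 0 2]

1 9 8 0 2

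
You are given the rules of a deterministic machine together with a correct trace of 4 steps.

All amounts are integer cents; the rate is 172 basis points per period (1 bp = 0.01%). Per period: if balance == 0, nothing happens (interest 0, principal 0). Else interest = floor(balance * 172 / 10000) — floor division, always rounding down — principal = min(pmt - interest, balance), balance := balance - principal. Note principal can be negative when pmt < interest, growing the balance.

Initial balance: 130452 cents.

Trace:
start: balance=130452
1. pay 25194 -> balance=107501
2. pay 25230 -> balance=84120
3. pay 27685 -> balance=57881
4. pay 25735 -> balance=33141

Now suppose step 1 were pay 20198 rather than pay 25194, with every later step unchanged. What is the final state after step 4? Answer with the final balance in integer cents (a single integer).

38399

(re-executing from step 1 with the substitution; state before step 1: balance=130452)
1. pay 20198 -> balance=112497
2. pay 25230 -> balance=89201
3. pay 27685 -> balance=63050
4. pay 25735 -> balance=38399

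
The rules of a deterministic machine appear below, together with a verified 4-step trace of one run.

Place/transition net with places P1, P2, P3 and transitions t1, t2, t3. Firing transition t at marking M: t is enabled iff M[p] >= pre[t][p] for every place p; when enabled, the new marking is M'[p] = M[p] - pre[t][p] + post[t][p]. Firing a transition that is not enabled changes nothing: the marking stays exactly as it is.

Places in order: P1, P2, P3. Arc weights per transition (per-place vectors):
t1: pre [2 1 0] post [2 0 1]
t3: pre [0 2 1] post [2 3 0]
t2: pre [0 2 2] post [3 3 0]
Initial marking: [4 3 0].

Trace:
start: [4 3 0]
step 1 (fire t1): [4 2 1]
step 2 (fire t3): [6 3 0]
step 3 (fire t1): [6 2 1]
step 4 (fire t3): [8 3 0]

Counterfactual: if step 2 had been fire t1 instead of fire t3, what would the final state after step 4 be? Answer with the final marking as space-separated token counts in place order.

4 0 3

(re-executing from step 2 with the substitution; state before step 2: [4 2 1])
step 2 (fire t1): [4 1 2]
step 3 (fire t1): [4 0 3]
step 4 (fire t3): [4 0 3]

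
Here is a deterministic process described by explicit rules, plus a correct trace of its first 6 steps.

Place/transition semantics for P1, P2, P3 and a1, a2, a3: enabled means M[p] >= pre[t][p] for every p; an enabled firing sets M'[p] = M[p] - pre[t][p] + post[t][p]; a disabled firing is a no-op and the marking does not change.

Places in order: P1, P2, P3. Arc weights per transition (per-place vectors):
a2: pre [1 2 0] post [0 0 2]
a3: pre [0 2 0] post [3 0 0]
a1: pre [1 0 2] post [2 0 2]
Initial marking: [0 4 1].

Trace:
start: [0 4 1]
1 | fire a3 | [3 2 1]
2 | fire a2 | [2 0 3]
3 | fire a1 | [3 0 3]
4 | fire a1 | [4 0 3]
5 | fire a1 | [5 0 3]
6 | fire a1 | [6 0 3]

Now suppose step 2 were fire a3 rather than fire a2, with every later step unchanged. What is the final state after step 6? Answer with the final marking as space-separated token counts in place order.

6 0 1

(re-executing from step 2 with the substitution; state before step 2: [3 2 1])
2 | fire a3 | [6 0 1]
3 | fire a1 | [6 0 1]
4 | fire a1 | [6 0 1]
5 | fire a1 | [6 0 1]
6 | fire a1 | [6 0 1]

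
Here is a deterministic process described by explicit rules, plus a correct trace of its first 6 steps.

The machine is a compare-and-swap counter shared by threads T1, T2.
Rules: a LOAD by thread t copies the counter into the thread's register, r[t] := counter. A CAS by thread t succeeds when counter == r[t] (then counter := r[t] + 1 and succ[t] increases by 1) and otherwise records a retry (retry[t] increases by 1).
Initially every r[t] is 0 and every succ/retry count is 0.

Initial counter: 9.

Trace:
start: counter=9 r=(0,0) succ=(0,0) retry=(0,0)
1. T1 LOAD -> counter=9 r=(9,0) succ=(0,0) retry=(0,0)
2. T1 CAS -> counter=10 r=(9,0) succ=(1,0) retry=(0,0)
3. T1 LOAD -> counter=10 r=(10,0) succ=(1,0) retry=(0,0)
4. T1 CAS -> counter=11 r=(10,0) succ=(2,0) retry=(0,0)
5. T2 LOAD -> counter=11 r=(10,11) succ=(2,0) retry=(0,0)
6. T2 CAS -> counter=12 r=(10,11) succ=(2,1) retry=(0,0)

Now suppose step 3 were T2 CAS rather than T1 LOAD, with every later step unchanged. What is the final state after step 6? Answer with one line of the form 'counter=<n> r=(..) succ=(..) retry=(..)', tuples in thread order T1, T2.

counter=11 r=(9,10) succ=(1,1) retry=(1,1)

(re-executing from step 3 with the substitution; state before step 3: counter=10 r=(9,0) succ=(1,0) retry=(0,0))
3. T2 CAS -> counter=10 r=(9,0) succ=(1,0) retry=(0,1)
4. T1 CAS -> counter=10 r=(9,0) succ=(1,0) retry=(1,1)
5. T2 LOAD -> counter=10 r=(9,10) succ=(1,0) retry=(1,1)
6. T2 CAS -> counter=11 r=(9,10) succ=(1,1) retry=(1,1)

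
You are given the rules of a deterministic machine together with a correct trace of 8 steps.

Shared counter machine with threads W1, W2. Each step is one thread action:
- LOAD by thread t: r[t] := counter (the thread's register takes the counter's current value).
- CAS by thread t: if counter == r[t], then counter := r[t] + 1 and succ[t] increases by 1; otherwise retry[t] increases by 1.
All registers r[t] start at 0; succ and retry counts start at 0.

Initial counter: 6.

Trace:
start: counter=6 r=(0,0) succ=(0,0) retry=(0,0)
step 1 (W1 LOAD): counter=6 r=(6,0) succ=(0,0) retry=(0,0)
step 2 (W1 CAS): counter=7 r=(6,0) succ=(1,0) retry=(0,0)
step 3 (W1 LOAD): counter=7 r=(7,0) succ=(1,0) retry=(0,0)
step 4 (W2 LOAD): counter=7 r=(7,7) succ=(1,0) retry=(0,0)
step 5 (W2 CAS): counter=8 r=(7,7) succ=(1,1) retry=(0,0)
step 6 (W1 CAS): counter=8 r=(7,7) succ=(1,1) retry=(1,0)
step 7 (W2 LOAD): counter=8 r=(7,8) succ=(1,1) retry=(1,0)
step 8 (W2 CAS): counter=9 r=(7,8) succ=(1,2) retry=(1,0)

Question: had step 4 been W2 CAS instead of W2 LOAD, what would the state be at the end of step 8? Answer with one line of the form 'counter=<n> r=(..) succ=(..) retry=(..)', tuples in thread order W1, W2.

(re-executing from step 4 with the substitution; state before step 4: counter=7 r=(7,0) succ=(1,0) retry=(0,0))
step 4 (W2 CAS): counter=7 r=(7,0) succ=(1,0) retry=(0,1)
step 5 (W2 CAS): counter=7 r=(7,0) succ=(1,0) retry=(0,2)
step 6 (W1 CAS): counter=8 r=(7,0) succ=(2,0) retry=(0,2)
step 7 (W2 LOAD): counter=8 r=(7,8) succ=(2,0) retry=(0,2)
step 8 (W2 CAS): counter=9 r=(7,8) succ=(2,1) retry=(0,2)

counter=9 r=(7,8) succ=(2,1) retry=(0,2)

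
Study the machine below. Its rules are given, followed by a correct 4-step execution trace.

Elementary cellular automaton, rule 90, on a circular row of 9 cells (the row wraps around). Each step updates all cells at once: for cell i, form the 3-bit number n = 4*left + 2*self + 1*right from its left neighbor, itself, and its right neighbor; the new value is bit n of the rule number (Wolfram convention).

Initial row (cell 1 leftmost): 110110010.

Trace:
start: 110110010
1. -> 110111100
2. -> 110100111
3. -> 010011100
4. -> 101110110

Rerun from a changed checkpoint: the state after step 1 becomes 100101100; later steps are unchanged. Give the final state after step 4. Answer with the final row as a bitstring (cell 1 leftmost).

state after step 1 := 100101100
2. -> 011001111
3. -> 011111001
4. -> 010001110

010001110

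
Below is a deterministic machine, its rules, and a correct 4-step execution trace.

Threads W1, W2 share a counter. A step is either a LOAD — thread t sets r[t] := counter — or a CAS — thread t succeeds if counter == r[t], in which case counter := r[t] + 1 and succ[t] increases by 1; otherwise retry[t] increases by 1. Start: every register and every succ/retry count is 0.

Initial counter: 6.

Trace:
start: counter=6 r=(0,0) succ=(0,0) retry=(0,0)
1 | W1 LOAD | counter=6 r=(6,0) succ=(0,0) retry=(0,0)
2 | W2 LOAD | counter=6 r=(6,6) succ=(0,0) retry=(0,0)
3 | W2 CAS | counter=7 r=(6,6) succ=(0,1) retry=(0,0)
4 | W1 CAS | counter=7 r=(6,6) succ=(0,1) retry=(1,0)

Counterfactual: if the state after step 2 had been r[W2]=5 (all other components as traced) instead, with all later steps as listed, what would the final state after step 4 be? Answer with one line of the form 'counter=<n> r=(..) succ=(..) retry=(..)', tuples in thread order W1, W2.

state after step 2 := counter=6 r=(6,5) succ=(0,0) retry=(0,0)
3 | W2 CAS | counter=6 r=(6,5) succ=(0,0) retry=(0,1)
4 | W1 CAS | counter=7 r=(6,5) succ=(1,0) retry=(0,1)

counter=7 r=(6,5) succ=(1,0) retry=(0,1)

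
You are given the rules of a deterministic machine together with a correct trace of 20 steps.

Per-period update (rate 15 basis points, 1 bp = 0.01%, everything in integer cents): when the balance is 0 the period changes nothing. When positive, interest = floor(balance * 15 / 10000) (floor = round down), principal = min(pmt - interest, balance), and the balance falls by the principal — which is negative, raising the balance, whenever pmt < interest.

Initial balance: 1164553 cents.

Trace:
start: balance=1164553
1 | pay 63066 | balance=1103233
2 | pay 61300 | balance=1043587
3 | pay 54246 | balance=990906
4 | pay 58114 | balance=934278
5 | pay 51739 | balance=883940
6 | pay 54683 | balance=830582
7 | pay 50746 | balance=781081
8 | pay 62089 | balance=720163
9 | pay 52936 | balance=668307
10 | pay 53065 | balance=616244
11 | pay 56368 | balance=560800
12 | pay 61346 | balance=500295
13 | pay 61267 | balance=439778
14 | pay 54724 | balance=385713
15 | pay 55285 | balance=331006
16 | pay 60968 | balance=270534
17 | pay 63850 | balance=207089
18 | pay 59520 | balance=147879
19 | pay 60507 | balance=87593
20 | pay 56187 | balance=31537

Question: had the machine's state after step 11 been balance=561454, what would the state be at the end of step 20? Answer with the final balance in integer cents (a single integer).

state after step 11 := balance=561454
12 | pay 61346 | balance=500950
13 | pay 61267 | balance=440434
14 | pay 54724 | balance=386370
15 | pay 55285 | balance=331664
16 | pay 60968 | balance=271193
17 | pay 63850 | balance=207749
18 | pay 59520 | balance=148540
19 | pay 60507 | balance=88255
20 | pay 56187 | balance=32200

32200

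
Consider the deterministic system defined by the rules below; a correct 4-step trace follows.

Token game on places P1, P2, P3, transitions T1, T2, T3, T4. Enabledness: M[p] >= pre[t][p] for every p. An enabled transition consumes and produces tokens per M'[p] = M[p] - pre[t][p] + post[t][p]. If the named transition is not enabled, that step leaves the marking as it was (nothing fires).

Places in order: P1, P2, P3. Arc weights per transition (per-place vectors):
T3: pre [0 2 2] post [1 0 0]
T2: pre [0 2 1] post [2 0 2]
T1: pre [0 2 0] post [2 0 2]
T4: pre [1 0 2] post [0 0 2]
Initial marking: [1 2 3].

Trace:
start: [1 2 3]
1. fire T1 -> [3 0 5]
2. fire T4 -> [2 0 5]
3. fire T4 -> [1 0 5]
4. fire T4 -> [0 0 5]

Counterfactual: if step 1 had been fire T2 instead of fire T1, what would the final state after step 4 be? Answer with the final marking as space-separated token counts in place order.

(re-executing from step 1 with the substitution; state before step 1: [1 2 3])
1. fire T2 -> [3 0 4]
2. fire T4 -> [2 0 4]
3. fire T4 -> [1 0 4]
4. fire T4 -> [0 0 4]

0 0 4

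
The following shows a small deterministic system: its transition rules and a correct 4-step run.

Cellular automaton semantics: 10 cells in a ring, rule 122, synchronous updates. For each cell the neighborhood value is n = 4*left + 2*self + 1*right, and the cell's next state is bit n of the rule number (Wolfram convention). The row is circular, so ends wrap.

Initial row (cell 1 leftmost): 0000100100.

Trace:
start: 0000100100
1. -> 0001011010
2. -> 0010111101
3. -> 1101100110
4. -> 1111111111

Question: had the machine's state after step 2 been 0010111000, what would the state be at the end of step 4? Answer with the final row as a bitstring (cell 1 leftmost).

1011111110

state after step 2 := 0010111000
3. -> 0101101100
4. -> 1011111110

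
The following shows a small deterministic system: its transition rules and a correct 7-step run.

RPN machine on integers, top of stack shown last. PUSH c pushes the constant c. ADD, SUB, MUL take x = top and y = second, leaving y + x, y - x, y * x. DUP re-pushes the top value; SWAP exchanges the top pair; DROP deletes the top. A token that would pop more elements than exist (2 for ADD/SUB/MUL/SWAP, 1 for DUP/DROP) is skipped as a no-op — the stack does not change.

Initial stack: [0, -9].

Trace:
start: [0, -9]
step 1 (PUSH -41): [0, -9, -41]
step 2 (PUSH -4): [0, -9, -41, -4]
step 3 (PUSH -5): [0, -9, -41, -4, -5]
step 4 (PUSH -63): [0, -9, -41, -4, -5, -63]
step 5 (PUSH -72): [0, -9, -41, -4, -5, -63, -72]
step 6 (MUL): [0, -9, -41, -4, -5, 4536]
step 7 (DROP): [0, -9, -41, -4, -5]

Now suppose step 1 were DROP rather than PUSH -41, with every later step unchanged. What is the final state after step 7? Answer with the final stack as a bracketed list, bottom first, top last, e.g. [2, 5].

[0, -4, -5]

(re-executing from step 1 with the substitution; state before step 1: [0, -9])
step 1 (DROP): [0]
step 2 (PUSH -4): [0, -4]
step 3 (PUSH -5): [0, -4, -5]
step 4 (PUSH -63): [0, -4, -5, -63]
step 5 (PUSH -72): [0, -4, -5, -63, -72]
step 6 (MUL): [0, -4, -5, 4536]
step 7 (DROP): [0, -4, -5]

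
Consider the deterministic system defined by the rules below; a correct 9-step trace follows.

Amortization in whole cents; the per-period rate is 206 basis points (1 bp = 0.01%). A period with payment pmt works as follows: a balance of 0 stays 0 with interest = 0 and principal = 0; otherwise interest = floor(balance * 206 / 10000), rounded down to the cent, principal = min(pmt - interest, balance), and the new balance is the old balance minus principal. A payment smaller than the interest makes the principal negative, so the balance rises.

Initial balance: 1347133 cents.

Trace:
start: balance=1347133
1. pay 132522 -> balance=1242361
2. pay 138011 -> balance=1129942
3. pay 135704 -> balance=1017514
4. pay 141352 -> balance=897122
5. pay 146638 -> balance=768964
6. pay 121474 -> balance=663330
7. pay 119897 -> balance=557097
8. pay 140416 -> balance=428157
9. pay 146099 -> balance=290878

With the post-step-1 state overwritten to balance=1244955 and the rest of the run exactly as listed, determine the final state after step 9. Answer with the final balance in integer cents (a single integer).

state after step 1 := balance=1244955
2. pay 138011 -> balance=1132590
3. pay 135704 -> balance=1020217
4. pay 141352 -> balance=899881
5. pay 146638 -> balance=771780
6. pay 121474 -> balance=666204
7. pay 119897 -> balance=560030
8. pay 140416 -> balance=431150
9. pay 146099 -> balance=293932

293932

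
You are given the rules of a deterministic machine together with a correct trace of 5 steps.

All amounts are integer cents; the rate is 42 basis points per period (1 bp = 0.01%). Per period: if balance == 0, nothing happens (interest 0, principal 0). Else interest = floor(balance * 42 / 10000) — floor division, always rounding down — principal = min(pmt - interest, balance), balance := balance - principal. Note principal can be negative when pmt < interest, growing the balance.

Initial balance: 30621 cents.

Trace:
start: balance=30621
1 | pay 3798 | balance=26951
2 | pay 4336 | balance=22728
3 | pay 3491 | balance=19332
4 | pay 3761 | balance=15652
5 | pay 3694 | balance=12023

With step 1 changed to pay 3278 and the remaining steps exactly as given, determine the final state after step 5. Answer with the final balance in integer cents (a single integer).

(re-executing from step 1 with the substitution; state before step 1: balance=30621)
1 | pay 3278 | balance=27471
2 | pay 4336 | balance=23250
3 | pay 3491 | balance=19856
4 | pay 3761 | balance=16178
5 | pay 3694 | balance=12551

12551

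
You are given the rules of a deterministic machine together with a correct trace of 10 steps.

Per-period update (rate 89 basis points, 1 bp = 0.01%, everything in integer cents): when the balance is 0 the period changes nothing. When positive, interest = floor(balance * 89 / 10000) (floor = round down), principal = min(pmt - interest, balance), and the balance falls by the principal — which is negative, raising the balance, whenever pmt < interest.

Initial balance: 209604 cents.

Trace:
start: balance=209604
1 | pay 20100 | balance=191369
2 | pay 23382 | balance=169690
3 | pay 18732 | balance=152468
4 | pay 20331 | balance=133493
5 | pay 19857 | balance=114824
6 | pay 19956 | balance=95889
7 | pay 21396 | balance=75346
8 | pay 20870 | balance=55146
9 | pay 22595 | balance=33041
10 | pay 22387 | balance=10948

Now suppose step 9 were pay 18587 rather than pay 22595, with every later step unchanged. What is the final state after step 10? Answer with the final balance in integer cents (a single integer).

(re-executing from step 9 with the substitution; state before step 9: balance=55146)
9 | pay 18587 | balance=37049
10 | pay 22387 | balance=14991

14991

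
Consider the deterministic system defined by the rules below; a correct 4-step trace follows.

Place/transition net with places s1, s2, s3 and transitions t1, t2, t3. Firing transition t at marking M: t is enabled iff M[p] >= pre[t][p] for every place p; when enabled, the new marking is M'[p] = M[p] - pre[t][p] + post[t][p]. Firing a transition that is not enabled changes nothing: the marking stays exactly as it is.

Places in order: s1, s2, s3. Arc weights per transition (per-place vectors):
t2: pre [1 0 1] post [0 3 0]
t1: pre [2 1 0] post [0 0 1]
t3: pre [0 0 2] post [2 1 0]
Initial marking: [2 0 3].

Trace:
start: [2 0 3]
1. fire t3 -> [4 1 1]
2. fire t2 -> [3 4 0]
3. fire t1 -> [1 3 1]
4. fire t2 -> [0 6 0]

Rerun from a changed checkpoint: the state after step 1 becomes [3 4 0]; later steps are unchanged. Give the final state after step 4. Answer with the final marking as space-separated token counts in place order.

state after step 1 := [3 4 0]
2. fire t2 -> [3 4 0]
3. fire t1 -> [1 3 1]
4. fire t2 -> [0 6 0]

0 6 0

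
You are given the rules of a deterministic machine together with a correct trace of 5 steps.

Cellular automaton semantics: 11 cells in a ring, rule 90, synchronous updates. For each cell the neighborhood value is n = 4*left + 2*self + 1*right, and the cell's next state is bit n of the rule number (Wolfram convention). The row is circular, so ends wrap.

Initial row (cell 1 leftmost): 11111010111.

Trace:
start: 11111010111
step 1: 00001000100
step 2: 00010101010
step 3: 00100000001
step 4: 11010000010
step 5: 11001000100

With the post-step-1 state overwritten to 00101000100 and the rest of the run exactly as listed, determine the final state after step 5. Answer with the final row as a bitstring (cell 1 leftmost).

11001010110

state after step 1 := 00101000100
step 2: 01000101010
step 3: 10101000001
step 4: 10000100011
step 5: 11001010110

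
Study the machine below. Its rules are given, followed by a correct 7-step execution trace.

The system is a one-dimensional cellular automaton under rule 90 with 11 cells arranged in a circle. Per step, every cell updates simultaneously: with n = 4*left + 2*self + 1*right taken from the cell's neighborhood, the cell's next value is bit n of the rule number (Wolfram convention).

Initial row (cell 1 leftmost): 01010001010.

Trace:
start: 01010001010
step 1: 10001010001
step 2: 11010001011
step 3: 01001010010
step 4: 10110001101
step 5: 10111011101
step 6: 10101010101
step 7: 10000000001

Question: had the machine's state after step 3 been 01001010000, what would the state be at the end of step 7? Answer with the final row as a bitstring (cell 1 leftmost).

10100100001

state after step 3 := 01001010000
step 4: 10110001000
step 5: 00111010101
step 6: 11101000000
step 7: 10100100001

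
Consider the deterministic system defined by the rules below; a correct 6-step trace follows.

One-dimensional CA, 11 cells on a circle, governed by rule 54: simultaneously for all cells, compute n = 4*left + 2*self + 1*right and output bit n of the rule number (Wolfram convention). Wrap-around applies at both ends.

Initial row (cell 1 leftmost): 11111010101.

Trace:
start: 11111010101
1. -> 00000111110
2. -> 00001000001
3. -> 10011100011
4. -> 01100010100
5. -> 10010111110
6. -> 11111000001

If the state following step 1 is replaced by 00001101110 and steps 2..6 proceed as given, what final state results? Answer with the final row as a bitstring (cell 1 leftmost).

state after step 1 := 00001101110
2. -> 00010010001
3. -> 10111111011
4. -> 01000000100
5. -> 11100001110
6. -> 00010010001

00010010001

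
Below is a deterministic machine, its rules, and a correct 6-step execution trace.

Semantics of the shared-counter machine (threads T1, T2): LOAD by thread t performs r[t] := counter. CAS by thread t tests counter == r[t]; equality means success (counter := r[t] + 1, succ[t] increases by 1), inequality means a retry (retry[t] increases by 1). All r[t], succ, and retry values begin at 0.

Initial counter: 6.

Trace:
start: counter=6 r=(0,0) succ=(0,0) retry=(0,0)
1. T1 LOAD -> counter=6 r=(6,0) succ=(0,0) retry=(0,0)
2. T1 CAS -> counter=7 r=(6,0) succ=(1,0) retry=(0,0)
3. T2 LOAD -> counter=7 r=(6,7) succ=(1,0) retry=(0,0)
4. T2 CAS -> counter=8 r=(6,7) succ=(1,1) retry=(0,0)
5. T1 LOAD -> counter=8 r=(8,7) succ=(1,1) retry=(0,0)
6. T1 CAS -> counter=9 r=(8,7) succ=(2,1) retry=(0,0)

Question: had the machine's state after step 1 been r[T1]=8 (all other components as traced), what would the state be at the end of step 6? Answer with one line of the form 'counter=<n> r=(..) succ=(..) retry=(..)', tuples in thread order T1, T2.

state after step 1 := counter=6 r=(8,0) succ=(0,0) retry=(0,0)
2. T1 CAS -> counter=6 r=(8,0) succ=(0,0) retry=(1,0)
3. T2 LOAD -> counter=6 r=(8,6) succ=(0,0) retry=(1,0)
4. T2 CAS -> counter=7 r=(8,6) succ=(0,1) retry=(1,0)
5. T1 LOAD -> counter=7 r=(7,6) succ=(0,1) retry=(1,0)
6. T1 CAS -> counter=8 r=(7,6) succ=(1,1) retry=(1,0)

counter=8 r=(7,6) succ=(1,1) retry=(1,0)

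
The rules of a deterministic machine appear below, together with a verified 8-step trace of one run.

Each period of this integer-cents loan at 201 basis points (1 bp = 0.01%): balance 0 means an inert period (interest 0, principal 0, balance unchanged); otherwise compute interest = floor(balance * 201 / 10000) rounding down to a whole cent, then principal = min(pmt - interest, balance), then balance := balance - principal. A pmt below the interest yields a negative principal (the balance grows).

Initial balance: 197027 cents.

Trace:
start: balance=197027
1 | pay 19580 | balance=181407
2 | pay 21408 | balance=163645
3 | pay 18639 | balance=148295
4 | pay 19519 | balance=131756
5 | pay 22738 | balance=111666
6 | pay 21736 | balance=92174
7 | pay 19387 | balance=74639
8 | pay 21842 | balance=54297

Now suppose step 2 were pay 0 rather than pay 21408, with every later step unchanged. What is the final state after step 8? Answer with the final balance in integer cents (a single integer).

(re-executing from step 2 with the substitution; state before step 2: balance=181407)
2 | pay 0 | balance=185053
3 | pay 18639 | balance=170133
4 | pay 19519 | balance=154033
5 | pay 22738 | balance=134391
6 | pay 21736 | balance=115356
7 | pay 19387 | balance=98287
8 | pay 21842 | balance=78420

78420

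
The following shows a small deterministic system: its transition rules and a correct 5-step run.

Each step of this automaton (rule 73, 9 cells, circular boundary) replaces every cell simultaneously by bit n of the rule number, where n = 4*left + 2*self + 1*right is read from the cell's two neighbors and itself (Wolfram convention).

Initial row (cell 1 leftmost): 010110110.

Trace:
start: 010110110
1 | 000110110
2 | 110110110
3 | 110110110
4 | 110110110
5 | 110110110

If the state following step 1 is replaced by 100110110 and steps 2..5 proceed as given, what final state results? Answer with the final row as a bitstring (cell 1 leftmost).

110110110

state after step 1 := 100110110
2 | 000110110
3 | 110110110
4 | 110110110
5 | 110110110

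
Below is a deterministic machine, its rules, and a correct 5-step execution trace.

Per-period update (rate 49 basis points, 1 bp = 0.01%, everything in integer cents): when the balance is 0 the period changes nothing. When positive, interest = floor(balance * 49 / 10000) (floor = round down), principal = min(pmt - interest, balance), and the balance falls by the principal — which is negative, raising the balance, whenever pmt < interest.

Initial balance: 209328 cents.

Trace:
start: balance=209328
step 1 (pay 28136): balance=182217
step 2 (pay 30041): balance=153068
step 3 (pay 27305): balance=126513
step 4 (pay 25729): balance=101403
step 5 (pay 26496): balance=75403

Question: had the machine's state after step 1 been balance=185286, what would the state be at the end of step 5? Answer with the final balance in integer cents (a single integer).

78534

state after step 1 := balance=185286
step 2 (pay 30041): balance=156152
step 3 (pay 27305): balance=129612
step 4 (pay 25729): balance=104518
step 5 (pay 26496): balance=78534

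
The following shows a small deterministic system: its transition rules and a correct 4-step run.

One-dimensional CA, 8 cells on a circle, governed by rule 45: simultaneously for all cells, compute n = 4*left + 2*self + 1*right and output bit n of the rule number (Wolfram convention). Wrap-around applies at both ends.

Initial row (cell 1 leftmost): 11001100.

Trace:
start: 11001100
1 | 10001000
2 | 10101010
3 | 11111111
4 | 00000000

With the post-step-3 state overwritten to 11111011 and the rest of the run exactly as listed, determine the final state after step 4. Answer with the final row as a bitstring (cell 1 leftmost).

state after step 3 := 11111011
4 | 00000110

00000110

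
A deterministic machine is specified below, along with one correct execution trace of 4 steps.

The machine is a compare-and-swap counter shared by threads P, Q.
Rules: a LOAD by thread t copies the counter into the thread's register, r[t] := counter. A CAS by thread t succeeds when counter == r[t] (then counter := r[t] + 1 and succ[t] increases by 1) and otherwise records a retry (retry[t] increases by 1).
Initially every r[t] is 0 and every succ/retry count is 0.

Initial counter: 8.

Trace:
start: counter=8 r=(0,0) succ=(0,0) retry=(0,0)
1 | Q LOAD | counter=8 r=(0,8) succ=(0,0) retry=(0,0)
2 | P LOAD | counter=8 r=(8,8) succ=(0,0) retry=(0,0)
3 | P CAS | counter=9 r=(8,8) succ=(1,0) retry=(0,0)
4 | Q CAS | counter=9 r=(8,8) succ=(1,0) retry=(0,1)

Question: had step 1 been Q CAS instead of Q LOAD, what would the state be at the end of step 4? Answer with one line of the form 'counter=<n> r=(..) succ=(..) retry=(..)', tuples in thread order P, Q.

(re-executing from step 1 with the substitution; state before step 1: counter=8 r=(0,0) succ=(0,0) retry=(0,0))
1 | Q CAS | counter=8 r=(0,0) succ=(0,0) retry=(0,1)
2 | P LOAD | counter=8 r=(8,0) succ=(0,0) retry=(0,1)
3 | P CAS | counter=9 r=(8,0) succ=(1,0) retry=(0,1)
4 | Q CAS | counter=9 r=(8,0) succ=(1,0) retry=(0,2)

counter=9 r=(8,0) succ=(1,0) retry=(0,2)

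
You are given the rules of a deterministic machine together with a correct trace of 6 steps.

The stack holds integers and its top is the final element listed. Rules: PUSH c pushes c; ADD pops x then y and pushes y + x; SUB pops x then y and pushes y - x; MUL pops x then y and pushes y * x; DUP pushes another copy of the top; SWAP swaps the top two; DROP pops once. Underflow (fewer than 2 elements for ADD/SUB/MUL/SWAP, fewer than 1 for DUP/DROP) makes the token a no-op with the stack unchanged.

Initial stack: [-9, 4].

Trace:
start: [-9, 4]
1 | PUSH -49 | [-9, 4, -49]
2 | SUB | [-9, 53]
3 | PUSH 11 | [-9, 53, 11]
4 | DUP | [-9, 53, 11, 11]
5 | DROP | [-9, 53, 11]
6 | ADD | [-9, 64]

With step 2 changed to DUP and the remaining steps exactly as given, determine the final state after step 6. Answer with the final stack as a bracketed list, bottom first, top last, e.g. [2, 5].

[-9, 4, -49, -38]

(re-executing from step 2 with the substitution; state before step 2: [-9, 4, -49])
2 | DUP | [-9, 4, -49, -49]
3 | PUSH 11 | [-9, 4, -49, -49, 11]
4 | DUP | [-9, 4, -49, -49, 11, 11]
5 | DROP | [-9, 4, -49, -49, 11]
6 | ADD | [-9, 4, -49, -38]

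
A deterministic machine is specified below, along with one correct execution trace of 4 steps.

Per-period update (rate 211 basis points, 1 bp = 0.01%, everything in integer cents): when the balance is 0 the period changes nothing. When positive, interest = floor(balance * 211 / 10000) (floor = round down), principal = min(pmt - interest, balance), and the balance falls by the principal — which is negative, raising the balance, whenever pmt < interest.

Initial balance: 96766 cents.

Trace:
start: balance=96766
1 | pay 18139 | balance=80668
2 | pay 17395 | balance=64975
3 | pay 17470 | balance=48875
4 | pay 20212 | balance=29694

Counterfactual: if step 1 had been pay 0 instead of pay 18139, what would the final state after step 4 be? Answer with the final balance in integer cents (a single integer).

49005

(re-executing from step 1 with the substitution; state before step 1: balance=96766)
1 | pay 0 | balance=98807
2 | pay 17395 | balance=83496
3 | pay 17470 | balance=67787
4 | pay 20212 | balance=49005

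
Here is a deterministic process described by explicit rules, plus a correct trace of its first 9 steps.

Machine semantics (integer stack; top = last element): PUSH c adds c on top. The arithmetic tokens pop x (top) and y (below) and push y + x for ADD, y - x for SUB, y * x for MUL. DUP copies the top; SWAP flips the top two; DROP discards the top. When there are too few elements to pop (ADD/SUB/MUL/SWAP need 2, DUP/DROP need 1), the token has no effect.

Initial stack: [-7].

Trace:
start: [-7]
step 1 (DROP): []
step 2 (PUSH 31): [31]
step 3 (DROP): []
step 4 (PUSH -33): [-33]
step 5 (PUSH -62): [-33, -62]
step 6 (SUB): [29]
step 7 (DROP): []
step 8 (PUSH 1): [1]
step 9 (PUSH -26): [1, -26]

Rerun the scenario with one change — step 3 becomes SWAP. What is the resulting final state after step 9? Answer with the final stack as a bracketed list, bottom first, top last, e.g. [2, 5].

[31, 1, -26]

(re-executing from step 3 with the substitution; state before step 3: [31])
step 3 (SWAP): [31]
step 4 (PUSH -33): [31, -33]
step 5 (PUSH -62): [31, -33, -62]
step 6 (SUB): [31, 29]
step 7 (DROP): [31]
step 8 (PUSH 1): [31, 1]
step 9 (PUSH -26): [31, 1, -26]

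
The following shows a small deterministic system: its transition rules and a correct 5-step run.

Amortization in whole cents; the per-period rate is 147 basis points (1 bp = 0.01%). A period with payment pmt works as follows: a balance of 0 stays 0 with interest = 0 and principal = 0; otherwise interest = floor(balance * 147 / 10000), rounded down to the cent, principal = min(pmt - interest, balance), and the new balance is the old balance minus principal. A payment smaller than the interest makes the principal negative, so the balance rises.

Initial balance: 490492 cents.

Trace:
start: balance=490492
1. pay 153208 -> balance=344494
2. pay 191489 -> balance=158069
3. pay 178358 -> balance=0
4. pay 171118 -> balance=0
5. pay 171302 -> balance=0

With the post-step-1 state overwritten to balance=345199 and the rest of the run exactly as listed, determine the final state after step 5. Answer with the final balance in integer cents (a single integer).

state after step 1 := balance=345199
2. pay 191489 -> balance=158784
3. pay 178358 -> balance=0
4. pay 171118 -> balance=0
5. pay 171302 -> balance=0

0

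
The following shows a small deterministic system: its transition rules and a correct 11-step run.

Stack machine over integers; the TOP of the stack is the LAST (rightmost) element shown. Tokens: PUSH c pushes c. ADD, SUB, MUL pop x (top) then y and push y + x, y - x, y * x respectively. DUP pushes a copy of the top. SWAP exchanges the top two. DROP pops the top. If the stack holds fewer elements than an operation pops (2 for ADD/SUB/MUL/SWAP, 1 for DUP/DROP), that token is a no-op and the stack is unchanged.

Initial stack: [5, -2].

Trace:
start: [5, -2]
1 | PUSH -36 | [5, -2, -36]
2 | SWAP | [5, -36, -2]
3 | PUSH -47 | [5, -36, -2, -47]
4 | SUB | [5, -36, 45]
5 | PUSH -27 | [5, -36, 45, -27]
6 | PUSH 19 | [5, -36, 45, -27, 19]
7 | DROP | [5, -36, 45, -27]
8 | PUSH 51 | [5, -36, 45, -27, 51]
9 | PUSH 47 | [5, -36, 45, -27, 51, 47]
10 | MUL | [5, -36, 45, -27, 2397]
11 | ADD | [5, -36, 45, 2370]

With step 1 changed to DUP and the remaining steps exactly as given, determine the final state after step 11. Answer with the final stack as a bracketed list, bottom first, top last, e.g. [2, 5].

(re-executing from step 1 with the substitution; state before step 1: [5, -2])
1 | DUP | [5, -2, -2]
2 | SWAP | [5, -2, -2]
3 | PUSH -47 | [5, -2, -2, -47]
4 | SUB | [5, -2, 45]
5 | PUSH -27 | [5, -2, 45, -27]
6 | PUSH 19 | [5, -2, 45, -27, 19]
7 | DROP | [5, -2, 45, -27]
8 | PUSH 51 | [5, -2, 45, -27, 51]
9 | PUSH 47 | [5, -2, 45, -27, 51, 47]
10 | MUL | [5, -2, 45, -27, 2397]
11 | ADD | [5, -2, 45, 2370]

[5, -2, 45, 2370]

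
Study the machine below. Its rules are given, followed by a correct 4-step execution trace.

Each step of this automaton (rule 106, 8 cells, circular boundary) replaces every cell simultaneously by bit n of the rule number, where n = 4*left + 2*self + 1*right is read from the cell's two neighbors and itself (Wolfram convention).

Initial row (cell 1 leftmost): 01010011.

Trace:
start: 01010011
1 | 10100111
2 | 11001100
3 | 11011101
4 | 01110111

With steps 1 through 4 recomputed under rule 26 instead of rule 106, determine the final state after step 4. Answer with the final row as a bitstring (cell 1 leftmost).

00100100

(re-executing steps 1..4 under rule 26; state before step 1: 01010011)
1 | 00001110
2 | 00011001
3 | 10110110
4 | 00100100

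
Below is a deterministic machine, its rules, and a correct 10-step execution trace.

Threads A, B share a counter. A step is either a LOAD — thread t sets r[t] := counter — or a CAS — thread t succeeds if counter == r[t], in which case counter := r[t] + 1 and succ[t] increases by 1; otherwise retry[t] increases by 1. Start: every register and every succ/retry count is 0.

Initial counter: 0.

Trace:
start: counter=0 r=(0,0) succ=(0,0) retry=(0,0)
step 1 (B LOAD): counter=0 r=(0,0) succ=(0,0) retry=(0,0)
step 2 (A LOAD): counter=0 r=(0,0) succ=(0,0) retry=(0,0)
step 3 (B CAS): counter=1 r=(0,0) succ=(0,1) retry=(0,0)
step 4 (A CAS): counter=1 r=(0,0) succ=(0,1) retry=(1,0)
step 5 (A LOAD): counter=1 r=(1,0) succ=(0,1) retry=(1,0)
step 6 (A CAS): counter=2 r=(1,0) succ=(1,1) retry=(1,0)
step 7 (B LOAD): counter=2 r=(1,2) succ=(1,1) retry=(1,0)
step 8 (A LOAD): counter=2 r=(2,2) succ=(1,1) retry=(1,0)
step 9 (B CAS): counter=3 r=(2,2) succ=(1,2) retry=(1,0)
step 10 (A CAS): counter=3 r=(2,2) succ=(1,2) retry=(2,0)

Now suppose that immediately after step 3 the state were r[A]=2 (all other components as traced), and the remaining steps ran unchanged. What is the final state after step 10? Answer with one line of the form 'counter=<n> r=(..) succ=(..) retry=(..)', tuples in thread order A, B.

state after step 3 := counter=1 r=(2,0) succ=(0,1) retry=(0,0)
step 4 (A CAS): counter=1 r=(2,0) succ=(0,1) retry=(1,0)
step 5 (A LOAD): counter=1 r=(1,0) succ=(0,1) retry=(1,0)
step 6 (A CAS): counter=2 r=(1,0) succ=(1,1) retry=(1,0)
step 7 (B LOAD): counter=2 r=(1,2) succ=(1,1) retry=(1,0)
step 8 (A LOAD): counter=2 r=(2,2) succ=(1,1) retry=(1,0)
step 9 (B CAS): counter=3 r=(2,2) succ=(1,2) retry=(1,0)
step 10 (A CAS): counter=3 r=(2,2) succ=(1,2) retry=(2,0)

counter=3 r=(2,2) succ=(1,2) retry=(2,0)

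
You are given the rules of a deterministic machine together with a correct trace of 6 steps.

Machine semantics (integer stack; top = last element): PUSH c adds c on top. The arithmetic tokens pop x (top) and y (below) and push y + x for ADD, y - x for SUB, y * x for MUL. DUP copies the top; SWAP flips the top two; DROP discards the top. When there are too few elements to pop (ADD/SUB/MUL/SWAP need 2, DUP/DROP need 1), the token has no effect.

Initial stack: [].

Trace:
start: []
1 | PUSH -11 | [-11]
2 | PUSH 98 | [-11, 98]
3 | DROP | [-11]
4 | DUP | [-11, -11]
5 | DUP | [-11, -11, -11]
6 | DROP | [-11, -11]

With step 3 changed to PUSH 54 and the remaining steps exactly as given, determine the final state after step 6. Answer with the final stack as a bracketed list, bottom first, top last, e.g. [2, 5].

(re-executing from step 3 with the substitution; state before step 3: [-11, 98])
3 | PUSH 54 | [-11, 98, 54]
4 | DUP | [-11, 98, 54, 54]
5 | DUP | [-11, 98, 54, 54, 54]
6 | DROP | [-11, 98, 54, 54]

[-11, 98, 54, 54]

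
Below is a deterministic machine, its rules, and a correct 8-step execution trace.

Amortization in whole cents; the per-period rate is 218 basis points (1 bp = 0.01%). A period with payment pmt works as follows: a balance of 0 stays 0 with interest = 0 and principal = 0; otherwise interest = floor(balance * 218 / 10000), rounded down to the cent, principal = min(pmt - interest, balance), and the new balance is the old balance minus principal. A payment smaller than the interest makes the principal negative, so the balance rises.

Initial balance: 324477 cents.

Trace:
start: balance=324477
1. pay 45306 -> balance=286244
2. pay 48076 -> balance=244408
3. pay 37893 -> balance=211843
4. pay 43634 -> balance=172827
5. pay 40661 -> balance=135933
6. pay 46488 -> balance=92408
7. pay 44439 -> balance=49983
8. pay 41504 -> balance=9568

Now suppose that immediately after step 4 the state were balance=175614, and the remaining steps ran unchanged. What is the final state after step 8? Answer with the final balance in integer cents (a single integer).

state after step 4 := balance=175614
5. pay 40661 -> balance=138781
6. pay 46488 -> balance=95318
7. pay 44439 -> balance=52956
8. pay 41504 -> balance=12606

12606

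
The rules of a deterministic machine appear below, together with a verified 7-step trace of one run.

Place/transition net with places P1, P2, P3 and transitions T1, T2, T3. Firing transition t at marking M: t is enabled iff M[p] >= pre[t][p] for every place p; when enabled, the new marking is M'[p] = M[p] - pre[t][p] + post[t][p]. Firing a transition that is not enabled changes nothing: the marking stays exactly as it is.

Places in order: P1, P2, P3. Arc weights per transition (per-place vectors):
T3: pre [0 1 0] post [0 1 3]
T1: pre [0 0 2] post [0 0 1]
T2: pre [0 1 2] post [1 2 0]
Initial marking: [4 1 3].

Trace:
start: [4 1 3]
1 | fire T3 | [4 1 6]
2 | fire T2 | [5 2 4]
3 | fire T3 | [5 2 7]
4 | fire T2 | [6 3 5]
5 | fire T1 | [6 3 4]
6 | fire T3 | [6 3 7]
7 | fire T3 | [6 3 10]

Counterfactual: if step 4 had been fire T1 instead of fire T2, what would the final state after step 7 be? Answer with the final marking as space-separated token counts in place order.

(re-executing from step 4 with the substitution; state before step 4: [5 2 7])
4 | fire T1 | [5 2 6]
5 | fire T1 | [5 2 5]
6 | fire T3 | [5 2 8]
7 | fire T3 | [5 2 11]

5 2 11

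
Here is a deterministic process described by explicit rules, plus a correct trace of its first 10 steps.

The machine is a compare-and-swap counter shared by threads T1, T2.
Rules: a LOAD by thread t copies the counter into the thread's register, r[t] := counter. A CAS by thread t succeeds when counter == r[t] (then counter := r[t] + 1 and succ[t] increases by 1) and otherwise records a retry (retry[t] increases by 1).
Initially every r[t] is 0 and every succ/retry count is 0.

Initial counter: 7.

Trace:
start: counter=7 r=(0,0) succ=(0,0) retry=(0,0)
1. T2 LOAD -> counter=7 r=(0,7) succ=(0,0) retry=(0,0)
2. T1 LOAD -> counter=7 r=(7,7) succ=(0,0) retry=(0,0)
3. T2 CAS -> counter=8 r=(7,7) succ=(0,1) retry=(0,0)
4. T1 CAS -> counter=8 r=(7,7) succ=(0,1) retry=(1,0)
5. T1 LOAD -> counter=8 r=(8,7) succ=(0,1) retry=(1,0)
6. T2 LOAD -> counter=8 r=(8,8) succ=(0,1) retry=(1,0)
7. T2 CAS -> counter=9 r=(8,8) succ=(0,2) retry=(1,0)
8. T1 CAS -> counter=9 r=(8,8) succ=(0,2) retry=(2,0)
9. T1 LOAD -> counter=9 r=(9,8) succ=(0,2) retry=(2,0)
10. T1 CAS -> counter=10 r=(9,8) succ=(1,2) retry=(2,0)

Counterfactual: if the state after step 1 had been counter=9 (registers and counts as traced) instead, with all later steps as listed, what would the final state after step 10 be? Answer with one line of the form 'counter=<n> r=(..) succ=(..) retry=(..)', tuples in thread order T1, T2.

counter=12 r=(11,10) succ=(2,1) retry=(1,1)

state after step 1 := counter=9 r=(0,7) succ=(0,0) retry=(0,0)
2. T1 LOAD -> counter=9 r=(9,7) succ=(0,0) retry=(0,0)
3. T2 CAS -> counter=9 r=(9,7) succ=(0,0) retry=(0,1)
4. T1 CAS -> counter=10 r=(9,7) succ=(1,0) retry=(0,1)
5. T1 LOAD -> counter=10 r=(10,7) succ=(1,0) retry=(0,1)
6. T2 LOAD -> counter=10 r=(10,10) succ=(1,0) retry=(0,1)
7. T2 CAS -> counter=11 r=(10,10) succ=(1,1) retry=(0,1)
8. T1 CAS -> counter=11 r=(10,10) succ=(1,1) retry=(1,1)
9. T1 LOAD -> counter=11 r=(11,10) succ=(1,1) retry=(1,1)
10. T1 CAS -> counter=12 r=(11,10) succ=(2,1) retry=(1,1)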